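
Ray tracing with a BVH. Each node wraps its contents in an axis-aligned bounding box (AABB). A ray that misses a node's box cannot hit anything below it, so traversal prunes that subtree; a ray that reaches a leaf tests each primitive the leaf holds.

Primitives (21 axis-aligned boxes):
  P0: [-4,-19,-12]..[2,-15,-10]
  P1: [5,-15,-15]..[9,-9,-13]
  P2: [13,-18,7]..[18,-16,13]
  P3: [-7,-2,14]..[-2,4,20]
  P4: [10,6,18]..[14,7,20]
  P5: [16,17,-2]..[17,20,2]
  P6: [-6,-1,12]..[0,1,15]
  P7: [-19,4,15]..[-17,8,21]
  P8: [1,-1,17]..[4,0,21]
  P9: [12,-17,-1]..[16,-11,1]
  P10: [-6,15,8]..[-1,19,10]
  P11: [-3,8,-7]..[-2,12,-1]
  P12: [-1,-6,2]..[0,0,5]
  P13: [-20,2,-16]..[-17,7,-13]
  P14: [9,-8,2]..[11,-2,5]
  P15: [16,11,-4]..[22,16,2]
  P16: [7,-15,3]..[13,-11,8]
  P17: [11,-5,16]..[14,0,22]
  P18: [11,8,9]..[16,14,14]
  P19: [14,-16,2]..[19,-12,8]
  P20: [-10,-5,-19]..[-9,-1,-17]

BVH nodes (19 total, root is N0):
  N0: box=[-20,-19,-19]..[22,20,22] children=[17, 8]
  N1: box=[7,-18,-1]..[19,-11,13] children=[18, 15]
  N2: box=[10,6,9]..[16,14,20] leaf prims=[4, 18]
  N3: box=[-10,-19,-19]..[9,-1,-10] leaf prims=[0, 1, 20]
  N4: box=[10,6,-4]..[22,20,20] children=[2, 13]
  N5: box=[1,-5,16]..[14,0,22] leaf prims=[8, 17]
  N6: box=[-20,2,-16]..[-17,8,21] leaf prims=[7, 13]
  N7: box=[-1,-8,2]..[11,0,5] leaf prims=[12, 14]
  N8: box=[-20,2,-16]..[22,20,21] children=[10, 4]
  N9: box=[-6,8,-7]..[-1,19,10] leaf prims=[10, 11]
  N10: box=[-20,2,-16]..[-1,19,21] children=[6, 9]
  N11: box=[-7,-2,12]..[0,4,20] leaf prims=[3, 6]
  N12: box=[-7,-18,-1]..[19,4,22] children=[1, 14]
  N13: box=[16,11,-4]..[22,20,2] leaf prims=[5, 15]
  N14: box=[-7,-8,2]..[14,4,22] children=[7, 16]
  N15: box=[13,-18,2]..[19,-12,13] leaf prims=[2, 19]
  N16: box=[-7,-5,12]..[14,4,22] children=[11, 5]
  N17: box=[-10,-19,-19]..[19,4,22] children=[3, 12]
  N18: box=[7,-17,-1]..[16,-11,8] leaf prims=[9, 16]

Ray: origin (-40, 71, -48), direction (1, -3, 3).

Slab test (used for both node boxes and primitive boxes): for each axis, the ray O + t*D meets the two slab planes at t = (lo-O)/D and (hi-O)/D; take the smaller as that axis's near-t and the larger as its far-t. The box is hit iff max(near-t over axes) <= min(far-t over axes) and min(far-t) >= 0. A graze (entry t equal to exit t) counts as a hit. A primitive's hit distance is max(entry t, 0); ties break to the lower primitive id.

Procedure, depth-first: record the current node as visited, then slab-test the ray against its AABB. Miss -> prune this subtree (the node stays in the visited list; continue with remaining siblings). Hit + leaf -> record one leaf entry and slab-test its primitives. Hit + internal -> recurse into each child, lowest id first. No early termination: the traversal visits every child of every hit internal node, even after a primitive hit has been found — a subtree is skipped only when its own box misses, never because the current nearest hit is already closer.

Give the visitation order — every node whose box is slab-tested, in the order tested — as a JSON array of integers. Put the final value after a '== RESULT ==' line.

Walk:
N0 x:[20,62] y:[17,30] z:[29/3,70/3] -> hit [20,70/3], descend [8, 17]
  N8 x:[20,62] y:[17,23] z:[32/3,23] -> hit [20,23], descend [4, 10]
    N4 x:[50,62] y:[17,65/3] z:[44/3,68/3] -> miss, prune
    N10 x:[20,39] y:[52/3,23] z:[32/3,23] -> hit [20,23], descend [6, 9]
      N6 x:[20,23] y:[21,23] z:[32/3,23] -> hit [21,23] leaf, test {P7@t=21, P13(miss)}
      N9 x:[34,39] y:[52/3,21] z:[41/3,58/3] -> miss, prune
  N17 x:[30,59] y:[67/3,30] z:[29/3,70/3] -> miss, prune

Visited [0, 8, 4, 10, 6, 9, 17]. Tests: 7 box, 1 leaf. Nearest: P7.

== RESULT ==
[0, 8, 4, 10, 6, 9, 17]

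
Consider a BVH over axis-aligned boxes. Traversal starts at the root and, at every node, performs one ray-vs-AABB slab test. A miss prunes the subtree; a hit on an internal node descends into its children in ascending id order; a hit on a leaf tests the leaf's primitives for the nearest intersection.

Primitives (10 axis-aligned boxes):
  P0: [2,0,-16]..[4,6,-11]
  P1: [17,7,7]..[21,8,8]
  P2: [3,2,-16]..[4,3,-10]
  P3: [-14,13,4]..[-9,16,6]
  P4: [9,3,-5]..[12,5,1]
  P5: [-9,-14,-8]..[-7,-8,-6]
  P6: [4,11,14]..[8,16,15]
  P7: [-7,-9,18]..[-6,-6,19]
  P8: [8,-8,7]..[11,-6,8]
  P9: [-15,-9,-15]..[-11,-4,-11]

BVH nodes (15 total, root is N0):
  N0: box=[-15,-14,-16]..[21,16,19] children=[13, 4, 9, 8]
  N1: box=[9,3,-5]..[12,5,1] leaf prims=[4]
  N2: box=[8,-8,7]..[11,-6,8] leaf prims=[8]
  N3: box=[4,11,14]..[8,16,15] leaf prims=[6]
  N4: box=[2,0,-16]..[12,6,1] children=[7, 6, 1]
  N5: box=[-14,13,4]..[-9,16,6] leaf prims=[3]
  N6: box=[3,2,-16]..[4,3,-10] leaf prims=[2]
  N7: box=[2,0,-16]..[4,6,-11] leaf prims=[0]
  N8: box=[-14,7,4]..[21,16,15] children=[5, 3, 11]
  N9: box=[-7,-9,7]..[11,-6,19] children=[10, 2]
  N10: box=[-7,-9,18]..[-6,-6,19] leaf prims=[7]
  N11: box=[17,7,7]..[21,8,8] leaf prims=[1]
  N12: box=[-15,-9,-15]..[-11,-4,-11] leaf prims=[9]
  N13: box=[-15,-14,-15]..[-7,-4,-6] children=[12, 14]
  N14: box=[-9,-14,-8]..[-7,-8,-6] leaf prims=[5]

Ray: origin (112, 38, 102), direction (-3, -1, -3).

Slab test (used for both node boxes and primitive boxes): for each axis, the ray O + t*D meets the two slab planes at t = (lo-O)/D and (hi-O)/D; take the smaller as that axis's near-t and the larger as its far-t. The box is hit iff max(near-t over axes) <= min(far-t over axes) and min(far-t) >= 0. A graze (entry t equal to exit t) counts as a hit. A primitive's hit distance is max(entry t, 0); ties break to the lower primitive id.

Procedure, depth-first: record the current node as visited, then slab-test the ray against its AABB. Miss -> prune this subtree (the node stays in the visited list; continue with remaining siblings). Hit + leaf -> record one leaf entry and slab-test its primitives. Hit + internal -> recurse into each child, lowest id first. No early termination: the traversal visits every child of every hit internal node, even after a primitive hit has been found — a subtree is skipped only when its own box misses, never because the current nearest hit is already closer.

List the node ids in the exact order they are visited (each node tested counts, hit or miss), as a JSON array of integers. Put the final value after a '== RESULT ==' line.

Traverse from the root:
N0 x:[91/3,127/3] y:[22,52] z:[83/3,118/3] -> hit [91/3,118/3], descend [4, 8, 9, 13]
  N4 x:[100/3,110/3] y:[32,38] z:[101/3,118/3] -> hit [101/3,110/3], descend [1, 6, 7]
    N1 x:[100/3,103/3] y:[33,35] z:[101/3,107/3] -> hit [101/3,103/3] leaf, test {P4@t=101/3}
    N6 x:[36,109/3] y:[35,36] z:[112/3,118/3] -> miss, prune
    N7 x:[36,110/3] y:[32,38] z:[113/3,118/3] -> miss, prune
  N8 x:[91/3,42] y:[22,31] z:[29,98/3] -> hit [91/3,31], descend [3, 5, 11]
    N3 x:[104/3,36] y:[22,27] z:[29,88/3] -> miss, prune
    N5 x:[121/3,42] y:[22,25] z:[32,98/3] -> miss, prune
    N11 x:[91/3,95/3] y:[30,31] z:[94/3,95/3] -> miss, prune
  N9 x:[101/3,119/3] y:[44,47] z:[83/3,95/3] -> miss, prune
  N13 x:[119/3,127/3] y:[42,52] z:[36,39] -> miss, prune

11 AABB tests over nodes [0, 4, 1, 6, 7, 8, 3, 5, 11, 9, 13]; 1 leaf entered; closest P4.

== RESULT ==
[0, 4, 1, 6, 7, 8, 3, 5, 11, 9, 13]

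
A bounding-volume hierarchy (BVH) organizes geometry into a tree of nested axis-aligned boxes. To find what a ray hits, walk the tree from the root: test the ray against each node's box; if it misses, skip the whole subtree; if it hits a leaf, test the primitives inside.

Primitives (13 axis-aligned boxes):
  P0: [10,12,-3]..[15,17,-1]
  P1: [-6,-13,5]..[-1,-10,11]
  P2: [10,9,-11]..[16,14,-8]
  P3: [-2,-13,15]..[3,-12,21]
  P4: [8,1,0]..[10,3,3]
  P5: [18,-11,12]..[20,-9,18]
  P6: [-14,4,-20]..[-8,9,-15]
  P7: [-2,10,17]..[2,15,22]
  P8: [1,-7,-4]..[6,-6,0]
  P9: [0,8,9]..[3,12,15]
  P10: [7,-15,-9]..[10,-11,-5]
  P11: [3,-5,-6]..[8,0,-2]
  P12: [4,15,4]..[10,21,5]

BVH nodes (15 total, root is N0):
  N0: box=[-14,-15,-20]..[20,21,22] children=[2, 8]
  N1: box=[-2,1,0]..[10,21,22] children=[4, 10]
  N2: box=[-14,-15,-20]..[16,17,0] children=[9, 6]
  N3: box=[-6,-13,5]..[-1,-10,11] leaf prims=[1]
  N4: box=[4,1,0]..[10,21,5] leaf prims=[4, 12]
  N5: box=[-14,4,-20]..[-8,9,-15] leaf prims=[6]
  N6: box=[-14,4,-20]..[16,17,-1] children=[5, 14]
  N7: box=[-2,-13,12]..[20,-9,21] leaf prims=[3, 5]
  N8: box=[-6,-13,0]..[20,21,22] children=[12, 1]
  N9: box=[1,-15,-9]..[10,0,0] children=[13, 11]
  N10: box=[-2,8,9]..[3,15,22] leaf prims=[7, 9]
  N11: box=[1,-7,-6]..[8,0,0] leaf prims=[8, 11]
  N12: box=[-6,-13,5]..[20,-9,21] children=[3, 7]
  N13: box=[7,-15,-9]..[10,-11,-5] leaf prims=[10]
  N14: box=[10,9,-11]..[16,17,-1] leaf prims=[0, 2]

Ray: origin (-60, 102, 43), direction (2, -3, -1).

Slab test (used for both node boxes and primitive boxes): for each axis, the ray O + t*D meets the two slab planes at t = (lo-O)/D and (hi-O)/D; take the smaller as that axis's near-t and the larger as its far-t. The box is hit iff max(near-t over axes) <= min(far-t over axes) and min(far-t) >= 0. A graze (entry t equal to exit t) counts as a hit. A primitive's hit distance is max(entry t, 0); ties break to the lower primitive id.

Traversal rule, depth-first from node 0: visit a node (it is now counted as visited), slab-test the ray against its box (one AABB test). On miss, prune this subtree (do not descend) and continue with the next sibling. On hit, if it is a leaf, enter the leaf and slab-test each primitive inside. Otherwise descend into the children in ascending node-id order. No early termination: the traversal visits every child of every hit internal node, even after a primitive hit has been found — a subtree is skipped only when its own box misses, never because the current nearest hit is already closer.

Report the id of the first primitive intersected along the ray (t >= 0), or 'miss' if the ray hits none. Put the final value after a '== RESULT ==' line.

Traverse from the root:
N0 x:[23,40] y:[27,39] z:[21,63] -> hit [27,39], descend [2, 8]
  N2 x:[23,38] y:[85/3,39] z:[43,63] -> miss, prune
  N8 x:[27,40] y:[27,115/3] z:[21,43] -> hit [27,115/3], descend [1, 12]
    N1 x:[29,35] y:[27,101/3] z:[21,43] -> hit [29,101/3], descend [4, 10]
      N4 x:[32,35] y:[27,101/3] z:[38,43] -> miss, prune
      N10 x:[29,63/2] y:[29,94/3] z:[21,34] -> hit [29,94/3] leaf, test {P7(miss), P9@t=30}
    N12 x:[27,40] y:[37,115/3] z:[22,38] -> hit [37,38], descend [3, 7]
      N3 x:[27,59/2] y:[112/3,115/3] z:[32,38] -> miss, prune
      N7 x:[29,40] y:[37,115/3] z:[22,31] -> miss, prune

Visited [0, 2, 8, 1, 4, 10, 12, 3, 7]. Tests: 9 box, 1 leaf. Nearest: P9.

== RESULT ==
9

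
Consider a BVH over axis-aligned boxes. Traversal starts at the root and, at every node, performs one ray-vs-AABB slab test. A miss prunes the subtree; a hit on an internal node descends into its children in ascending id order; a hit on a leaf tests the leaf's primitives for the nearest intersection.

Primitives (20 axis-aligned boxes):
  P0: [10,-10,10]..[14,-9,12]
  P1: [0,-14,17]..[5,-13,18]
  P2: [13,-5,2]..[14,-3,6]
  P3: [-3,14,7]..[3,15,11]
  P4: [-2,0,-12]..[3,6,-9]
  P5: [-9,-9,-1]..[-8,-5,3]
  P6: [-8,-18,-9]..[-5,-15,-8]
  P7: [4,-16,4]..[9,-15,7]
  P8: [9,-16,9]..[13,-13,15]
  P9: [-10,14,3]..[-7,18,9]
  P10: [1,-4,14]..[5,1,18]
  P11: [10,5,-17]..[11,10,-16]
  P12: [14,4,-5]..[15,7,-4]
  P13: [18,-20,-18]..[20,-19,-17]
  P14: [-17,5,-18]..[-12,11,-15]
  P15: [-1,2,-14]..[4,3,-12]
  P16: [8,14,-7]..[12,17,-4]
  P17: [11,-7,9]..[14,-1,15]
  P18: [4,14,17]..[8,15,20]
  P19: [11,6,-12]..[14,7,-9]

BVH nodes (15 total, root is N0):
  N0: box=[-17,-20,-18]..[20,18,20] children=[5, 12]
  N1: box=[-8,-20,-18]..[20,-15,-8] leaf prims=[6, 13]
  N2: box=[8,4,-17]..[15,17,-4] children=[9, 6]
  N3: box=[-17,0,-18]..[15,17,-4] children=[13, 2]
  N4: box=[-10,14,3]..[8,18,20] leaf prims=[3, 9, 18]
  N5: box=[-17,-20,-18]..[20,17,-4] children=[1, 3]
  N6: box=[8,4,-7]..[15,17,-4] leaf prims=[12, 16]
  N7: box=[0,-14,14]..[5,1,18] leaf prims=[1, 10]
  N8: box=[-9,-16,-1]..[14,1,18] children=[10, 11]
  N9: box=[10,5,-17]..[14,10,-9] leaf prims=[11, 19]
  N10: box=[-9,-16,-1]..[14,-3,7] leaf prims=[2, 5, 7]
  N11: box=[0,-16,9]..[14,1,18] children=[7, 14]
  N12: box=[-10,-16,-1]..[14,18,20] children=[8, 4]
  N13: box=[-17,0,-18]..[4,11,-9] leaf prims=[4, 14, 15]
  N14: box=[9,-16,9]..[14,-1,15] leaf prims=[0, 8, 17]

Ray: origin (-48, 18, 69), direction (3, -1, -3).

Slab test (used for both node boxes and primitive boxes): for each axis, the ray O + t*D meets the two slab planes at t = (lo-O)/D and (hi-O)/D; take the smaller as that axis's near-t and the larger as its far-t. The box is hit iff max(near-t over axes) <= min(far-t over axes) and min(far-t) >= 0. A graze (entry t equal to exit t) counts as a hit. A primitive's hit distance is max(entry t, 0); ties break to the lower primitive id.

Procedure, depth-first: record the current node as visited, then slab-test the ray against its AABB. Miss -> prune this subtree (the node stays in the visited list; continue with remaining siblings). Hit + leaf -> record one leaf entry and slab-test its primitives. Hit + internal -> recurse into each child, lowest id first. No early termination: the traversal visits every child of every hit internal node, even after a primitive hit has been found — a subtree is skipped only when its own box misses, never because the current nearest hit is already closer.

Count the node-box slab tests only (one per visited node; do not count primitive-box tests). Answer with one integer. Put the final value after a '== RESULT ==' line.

Walk:
N0 x:[31/3,68/3] y:[0,38] z:[49/3,29] -> hit [49/3,68/3], descend [5, 12]
  N5 x:[31/3,68/3] y:[1,38] z:[73/3,29] -> miss, prune
  N12 x:[38/3,62/3] y:[0,34] z:[49/3,70/3] -> hit [49/3,62/3], descend [4, 8]
    N4 x:[38/3,56/3] y:[0,4] z:[49/3,22] -> miss, prune
    N8 x:[13,62/3] y:[17,34] z:[17,70/3] -> hit [17,62/3], descend [10, 11]
      N10 x:[13,62/3] y:[21,34] z:[62/3,70/3] -> miss, prune
      N11 x:[16,62/3] y:[17,34] z:[17,20] -> hit [17,20], descend [7, 14]
        N7 x:[16,53/3] y:[17,32] z:[17,55/3] -> hit [17,53/3] leaf, test {P1(miss), P10@t=17}
        N14 x:[19,62/3] y:[19,34] z:[18,20] -> hit [19,20] leaf, test {P0(miss), P8(miss), P17@t=59/3}

order=[0, 5, 12, 4, 8, 10, 11, 7, 14]  |boxes|=9  |leaves|=2  hit=P10

== RESULT ==
9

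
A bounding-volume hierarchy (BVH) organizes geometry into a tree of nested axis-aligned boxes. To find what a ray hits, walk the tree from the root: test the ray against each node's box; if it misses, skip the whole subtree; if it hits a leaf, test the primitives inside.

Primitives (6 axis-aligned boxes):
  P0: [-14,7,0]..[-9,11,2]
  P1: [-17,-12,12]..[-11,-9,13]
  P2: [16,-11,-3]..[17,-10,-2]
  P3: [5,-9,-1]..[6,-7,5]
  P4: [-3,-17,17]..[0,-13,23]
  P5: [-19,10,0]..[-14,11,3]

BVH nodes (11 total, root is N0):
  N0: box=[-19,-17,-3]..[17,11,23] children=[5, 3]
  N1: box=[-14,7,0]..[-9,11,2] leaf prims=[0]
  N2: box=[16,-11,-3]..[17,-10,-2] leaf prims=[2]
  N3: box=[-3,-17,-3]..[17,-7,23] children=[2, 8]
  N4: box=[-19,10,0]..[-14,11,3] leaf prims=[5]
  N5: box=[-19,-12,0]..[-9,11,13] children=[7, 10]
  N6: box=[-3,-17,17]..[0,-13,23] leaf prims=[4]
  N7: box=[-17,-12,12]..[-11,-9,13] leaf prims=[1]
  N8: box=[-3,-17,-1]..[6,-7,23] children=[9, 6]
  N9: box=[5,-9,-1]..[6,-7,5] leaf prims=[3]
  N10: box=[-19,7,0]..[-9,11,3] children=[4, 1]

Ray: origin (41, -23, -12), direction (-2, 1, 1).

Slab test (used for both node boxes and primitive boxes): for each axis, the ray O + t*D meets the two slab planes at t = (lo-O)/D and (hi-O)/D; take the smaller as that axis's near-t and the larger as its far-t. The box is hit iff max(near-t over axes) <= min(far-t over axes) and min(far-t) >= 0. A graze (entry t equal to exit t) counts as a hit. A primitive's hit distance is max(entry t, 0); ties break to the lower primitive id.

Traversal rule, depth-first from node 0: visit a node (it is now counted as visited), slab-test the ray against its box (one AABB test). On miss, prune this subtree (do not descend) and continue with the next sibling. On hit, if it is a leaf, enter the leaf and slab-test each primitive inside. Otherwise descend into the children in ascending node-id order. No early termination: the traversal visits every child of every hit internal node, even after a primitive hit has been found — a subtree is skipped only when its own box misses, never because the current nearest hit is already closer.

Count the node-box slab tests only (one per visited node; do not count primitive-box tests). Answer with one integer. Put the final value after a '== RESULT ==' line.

Trace the traversal:
N0 x:[12,30] y:[6,34] z:[9,35] -> hit [12,30], descend [3, 5]
  N3 x:[12,22] y:[6,16] z:[9,35] -> hit [12,16], descend [2, 8]
    N2 x:[12,25/2] y:[12,13] z:[9,10] -> miss, prune
    N8 x:[35/2,22] y:[6,16] z:[11,35] -> miss, prune
  N5 x:[25,30] y:[11,34] z:[12,25] -> hit [25,25], descend [7, 10]
    N7 x:[26,29] y:[11,14] z:[24,25] -> miss, prune
    N10 x:[25,30] y:[30,34] z:[12,15] -> miss, prune

order=[0, 3, 2, 8, 5, 7, 10]  |boxes|=7  |leaves|=0  hit=miss

== RESULT ==
7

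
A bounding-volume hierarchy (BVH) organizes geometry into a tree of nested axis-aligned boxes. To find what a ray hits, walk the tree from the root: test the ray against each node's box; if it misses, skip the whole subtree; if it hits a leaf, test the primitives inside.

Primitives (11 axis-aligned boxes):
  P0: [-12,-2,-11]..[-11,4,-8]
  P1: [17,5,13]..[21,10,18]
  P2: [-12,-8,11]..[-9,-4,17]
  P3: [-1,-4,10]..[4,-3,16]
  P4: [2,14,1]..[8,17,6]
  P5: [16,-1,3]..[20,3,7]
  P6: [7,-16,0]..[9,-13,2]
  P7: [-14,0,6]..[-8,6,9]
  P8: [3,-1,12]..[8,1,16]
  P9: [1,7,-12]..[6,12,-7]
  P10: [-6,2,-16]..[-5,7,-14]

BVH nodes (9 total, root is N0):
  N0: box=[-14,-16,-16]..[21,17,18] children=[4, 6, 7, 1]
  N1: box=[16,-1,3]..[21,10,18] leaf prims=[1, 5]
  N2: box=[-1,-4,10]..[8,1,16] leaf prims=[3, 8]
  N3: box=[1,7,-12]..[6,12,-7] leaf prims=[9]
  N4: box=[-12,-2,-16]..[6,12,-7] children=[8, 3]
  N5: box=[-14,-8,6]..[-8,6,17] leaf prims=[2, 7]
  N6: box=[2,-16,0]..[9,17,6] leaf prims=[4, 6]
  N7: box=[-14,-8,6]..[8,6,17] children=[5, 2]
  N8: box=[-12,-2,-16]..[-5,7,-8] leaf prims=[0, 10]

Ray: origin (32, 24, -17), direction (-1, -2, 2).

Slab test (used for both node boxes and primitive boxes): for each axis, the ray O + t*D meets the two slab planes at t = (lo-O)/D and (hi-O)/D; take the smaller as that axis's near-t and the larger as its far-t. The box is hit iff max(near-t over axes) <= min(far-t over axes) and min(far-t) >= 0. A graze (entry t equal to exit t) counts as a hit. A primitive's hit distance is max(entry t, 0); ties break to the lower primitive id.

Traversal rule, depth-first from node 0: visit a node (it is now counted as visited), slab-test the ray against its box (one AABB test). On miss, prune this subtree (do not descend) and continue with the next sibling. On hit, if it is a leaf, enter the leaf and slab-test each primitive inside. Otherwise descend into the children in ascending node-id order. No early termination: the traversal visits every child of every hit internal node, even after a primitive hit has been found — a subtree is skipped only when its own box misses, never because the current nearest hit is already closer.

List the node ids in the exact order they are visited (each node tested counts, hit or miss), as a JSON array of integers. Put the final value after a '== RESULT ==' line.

Trace the traversal:
N0 x:[11,46] y:[7/2,20] z:[1/2,35/2] -> hit [11,35/2], descend [1, 4, 6, 7]
  N1 x:[11,16] y:[7,25/2] z:[10,35/2] -> hit [11,25/2] leaf, test {P1(miss), P5@t=12}
  N4 x:[26,44] y:[6,13] z:[1/2,5] -> miss, prune
  N6 x:[23,30] y:[7/2,20] z:[17/2,23/2] -> miss, prune
  N7 x:[24,46] y:[9,16] z:[23/2,17] -> miss, prune

5 AABB tests over nodes [0, 1, 4, 6, 7]; 1 leaf entered; closest P5.

== RESULT ==
[0, 1, 4, 6, 7]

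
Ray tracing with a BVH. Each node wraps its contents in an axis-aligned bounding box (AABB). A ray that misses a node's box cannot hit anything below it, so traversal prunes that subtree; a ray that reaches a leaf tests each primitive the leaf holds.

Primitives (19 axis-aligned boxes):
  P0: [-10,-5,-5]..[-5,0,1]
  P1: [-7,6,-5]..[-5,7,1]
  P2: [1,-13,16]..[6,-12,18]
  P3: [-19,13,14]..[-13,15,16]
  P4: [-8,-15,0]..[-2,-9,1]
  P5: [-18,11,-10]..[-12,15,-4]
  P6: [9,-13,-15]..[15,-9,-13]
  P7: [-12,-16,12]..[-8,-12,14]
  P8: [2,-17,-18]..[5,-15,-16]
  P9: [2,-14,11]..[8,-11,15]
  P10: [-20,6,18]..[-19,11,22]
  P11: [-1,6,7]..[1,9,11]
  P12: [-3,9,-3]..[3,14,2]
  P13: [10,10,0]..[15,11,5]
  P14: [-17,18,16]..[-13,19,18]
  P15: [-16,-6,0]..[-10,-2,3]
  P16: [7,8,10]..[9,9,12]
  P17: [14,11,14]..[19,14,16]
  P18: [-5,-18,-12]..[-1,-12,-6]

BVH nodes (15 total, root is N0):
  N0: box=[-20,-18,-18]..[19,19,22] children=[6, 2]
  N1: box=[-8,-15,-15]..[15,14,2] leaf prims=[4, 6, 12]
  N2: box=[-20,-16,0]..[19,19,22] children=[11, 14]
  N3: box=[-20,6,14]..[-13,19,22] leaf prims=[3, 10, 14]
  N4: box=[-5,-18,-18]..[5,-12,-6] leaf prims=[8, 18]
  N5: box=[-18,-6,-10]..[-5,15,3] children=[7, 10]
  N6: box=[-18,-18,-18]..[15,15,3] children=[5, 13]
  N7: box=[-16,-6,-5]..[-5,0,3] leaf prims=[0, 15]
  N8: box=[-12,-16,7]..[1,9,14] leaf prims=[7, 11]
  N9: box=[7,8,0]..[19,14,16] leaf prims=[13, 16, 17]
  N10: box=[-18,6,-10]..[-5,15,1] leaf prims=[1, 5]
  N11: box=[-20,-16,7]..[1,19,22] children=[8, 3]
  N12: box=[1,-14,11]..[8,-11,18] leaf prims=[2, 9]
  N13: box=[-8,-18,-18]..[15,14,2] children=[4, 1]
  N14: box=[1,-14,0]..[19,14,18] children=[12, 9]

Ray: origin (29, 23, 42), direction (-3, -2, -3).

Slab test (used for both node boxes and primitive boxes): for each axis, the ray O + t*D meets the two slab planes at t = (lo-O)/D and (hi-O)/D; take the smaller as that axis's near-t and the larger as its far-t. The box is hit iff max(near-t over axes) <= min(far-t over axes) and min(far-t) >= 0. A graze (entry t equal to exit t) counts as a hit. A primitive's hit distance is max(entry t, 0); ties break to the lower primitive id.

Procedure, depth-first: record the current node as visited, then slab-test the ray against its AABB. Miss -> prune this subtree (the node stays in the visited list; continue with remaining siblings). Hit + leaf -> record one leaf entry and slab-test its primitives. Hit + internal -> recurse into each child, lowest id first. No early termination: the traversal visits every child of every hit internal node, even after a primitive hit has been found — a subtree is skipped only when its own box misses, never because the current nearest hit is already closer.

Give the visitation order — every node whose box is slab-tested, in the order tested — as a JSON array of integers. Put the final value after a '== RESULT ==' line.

Walk:
N0 x:[10/3,49/3] y:[2,41/2] z:[20/3,20] -> hit [20/3,49/3], descend [2, 6]
  N2 x:[10/3,49/3] y:[2,39/2] z:[20/3,14] -> hit [20/3,14], descend [11, 14]
    N11 x:[28/3,49/3] y:[2,39/2] z:[20/3,35/3] -> hit [28/3,35/3], descend [3, 8]
      N3 x:[14,49/3] y:[2,17/2] z:[20/3,28/3] -> miss, prune
      N8 x:[28/3,41/3] y:[7,39/2] z:[28/3,35/3] -> hit [28/3,35/3] leaf, test {P7(miss), P11(miss)}
    N14 x:[10/3,28/3] y:[9/2,37/2] z:[8,14] -> hit [8,28/3], descend [9, 12]
      N9 x:[10/3,22/3] y:[9/2,15/2] z:[26/3,14] -> miss, prune
      N12 x:[7,28/3] y:[17,37/2] z:[8,31/3] -> miss, prune
  N6 x:[14/3,47/3] y:[4,41/2] z:[13,20] -> hit [13,47/3], descend [5, 13]
    N5 x:[34/3,47/3] y:[4,29/2] z:[13,52/3] -> hit [13,29/2], descend [7, 10]
      N7 x:[34/3,15] y:[23/2,29/2] z:[13,47/3] -> hit [13,29/2] leaf, test {P0(miss), P15@t=13}
      N10 x:[34/3,47/3] y:[4,17/2] z:[41/3,52/3] -> miss, prune
    N13 x:[14/3,37/3] y:[9/2,41/2] z:[40/3,20] -> miss, prune

Summary -> nodes [0, 2, 11, 3, 8, 14, 9, 12, 6, 5, 7, 10, 13]; box-tests=13; leaf-entries=2; first=P15

== RESULT ==
[0, 2, 11, 3, 8, 14, 9, 12, 6, 5, 7, 10, 13]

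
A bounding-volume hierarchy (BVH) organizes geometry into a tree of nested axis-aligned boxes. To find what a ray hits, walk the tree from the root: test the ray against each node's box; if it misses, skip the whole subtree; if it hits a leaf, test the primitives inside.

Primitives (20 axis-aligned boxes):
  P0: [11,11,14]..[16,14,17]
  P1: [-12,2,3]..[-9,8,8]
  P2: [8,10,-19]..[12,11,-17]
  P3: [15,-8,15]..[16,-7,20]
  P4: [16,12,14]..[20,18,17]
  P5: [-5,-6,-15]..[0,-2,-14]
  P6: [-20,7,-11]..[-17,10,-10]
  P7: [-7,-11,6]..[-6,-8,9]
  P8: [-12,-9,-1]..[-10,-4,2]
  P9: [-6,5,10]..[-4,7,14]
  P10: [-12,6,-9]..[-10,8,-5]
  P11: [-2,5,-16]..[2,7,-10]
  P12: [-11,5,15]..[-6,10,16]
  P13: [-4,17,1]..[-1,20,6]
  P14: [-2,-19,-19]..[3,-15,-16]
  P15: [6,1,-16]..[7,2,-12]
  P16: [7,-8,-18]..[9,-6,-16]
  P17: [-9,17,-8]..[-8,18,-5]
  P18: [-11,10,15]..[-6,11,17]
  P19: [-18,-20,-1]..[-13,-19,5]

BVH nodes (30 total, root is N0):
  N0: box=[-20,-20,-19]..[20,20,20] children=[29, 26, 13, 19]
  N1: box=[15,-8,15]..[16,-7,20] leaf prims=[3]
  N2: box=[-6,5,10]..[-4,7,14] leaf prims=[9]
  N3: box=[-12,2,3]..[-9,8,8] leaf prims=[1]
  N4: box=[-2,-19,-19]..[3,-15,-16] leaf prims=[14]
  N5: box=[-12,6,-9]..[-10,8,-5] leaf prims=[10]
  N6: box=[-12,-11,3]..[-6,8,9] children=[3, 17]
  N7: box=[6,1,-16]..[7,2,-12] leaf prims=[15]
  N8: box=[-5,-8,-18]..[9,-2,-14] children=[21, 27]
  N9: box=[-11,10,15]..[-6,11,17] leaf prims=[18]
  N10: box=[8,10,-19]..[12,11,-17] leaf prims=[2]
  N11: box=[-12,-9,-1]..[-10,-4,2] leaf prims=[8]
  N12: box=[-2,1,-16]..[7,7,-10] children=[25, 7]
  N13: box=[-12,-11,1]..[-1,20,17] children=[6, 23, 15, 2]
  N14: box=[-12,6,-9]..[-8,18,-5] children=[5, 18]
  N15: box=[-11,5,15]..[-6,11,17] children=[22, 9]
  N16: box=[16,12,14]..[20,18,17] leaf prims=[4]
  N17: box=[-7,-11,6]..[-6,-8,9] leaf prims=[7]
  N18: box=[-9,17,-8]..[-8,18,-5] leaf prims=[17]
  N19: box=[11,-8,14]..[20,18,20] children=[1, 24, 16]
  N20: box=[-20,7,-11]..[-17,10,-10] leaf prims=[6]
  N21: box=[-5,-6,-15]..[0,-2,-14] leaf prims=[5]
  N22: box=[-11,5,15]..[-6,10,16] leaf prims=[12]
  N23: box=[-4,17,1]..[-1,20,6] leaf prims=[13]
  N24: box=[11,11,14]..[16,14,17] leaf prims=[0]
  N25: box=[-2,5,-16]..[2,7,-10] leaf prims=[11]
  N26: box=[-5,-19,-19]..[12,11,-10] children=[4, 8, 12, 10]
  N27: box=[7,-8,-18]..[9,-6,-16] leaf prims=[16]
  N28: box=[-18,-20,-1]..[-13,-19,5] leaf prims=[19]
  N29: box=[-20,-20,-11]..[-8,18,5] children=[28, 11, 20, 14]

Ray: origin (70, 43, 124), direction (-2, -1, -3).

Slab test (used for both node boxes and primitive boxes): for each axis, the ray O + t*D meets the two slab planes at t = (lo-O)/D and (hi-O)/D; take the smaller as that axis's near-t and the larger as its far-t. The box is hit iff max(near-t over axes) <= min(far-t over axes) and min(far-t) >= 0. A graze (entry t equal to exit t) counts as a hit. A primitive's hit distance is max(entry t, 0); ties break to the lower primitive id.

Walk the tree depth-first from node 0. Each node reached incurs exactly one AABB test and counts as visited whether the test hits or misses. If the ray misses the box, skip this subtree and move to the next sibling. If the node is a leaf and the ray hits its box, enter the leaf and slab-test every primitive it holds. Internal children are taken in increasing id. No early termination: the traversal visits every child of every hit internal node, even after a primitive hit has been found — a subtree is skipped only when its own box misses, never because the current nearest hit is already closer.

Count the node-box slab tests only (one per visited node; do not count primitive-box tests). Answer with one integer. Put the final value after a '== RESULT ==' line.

Trace the traversal:
N0 x:[25,45] y:[23,63] z:[104/3,143/3] -> hit [104/3,45], descend [13, 19, 26, 29]
  N13 x:[71/2,41] y:[23,54] z:[107/3,41] -> hit [107/3,41], descend [2, 6, 15, 23]
    N2 x:[37,38] y:[36,38] z:[110/3,38] -> hit [37,38] leaf, test {P9@t=37}
    N6 x:[38,41] y:[35,54] z:[115/3,121/3] -> hit [115/3,121/3], descend [3, 17]
      N3 x:[79/2,41] y:[35,41] z:[116/3,121/3] -> hit [79/2,121/3] leaf, test {P1@t=79/2}
      N17 x:[38,77/2] y:[51,54] z:[115/3,118/3] -> miss, prune
    N15 x:[38,81/2] y:[32,38] z:[107/3,109/3] -> miss, prune
    N23 x:[71/2,37] y:[23,26] z:[118/3,41] -> miss, prune
  N19 x:[25,59/2] y:[25,51] z:[104/3,110/3] -> miss, prune
  N26 x:[29,75/2] y:[32,62] z:[134/3,143/3] -> miss, prune
  N29 x:[39,45] y:[25,63] z:[119/3,45] -> hit [119/3,45], descend [11, 14, 20, 28]
    N11 x:[40,41] y:[47,52] z:[122/3,125/3] -> miss, prune
    N14 x:[39,41] y:[25,37] z:[43,133/3] -> miss, prune
    N20 x:[87/2,45] y:[33,36] z:[134/3,45] -> miss, prune
    N28 x:[83/2,44] y:[62,63] z:[119/3,125/3] -> miss, prune

15 AABB tests over nodes [0, 13, 2, 6, 3, 17, 15, 23, 19, 26, 29, 11, 14, 20, 28]; 2 leaves entered; closest P9.

== RESULT ==
15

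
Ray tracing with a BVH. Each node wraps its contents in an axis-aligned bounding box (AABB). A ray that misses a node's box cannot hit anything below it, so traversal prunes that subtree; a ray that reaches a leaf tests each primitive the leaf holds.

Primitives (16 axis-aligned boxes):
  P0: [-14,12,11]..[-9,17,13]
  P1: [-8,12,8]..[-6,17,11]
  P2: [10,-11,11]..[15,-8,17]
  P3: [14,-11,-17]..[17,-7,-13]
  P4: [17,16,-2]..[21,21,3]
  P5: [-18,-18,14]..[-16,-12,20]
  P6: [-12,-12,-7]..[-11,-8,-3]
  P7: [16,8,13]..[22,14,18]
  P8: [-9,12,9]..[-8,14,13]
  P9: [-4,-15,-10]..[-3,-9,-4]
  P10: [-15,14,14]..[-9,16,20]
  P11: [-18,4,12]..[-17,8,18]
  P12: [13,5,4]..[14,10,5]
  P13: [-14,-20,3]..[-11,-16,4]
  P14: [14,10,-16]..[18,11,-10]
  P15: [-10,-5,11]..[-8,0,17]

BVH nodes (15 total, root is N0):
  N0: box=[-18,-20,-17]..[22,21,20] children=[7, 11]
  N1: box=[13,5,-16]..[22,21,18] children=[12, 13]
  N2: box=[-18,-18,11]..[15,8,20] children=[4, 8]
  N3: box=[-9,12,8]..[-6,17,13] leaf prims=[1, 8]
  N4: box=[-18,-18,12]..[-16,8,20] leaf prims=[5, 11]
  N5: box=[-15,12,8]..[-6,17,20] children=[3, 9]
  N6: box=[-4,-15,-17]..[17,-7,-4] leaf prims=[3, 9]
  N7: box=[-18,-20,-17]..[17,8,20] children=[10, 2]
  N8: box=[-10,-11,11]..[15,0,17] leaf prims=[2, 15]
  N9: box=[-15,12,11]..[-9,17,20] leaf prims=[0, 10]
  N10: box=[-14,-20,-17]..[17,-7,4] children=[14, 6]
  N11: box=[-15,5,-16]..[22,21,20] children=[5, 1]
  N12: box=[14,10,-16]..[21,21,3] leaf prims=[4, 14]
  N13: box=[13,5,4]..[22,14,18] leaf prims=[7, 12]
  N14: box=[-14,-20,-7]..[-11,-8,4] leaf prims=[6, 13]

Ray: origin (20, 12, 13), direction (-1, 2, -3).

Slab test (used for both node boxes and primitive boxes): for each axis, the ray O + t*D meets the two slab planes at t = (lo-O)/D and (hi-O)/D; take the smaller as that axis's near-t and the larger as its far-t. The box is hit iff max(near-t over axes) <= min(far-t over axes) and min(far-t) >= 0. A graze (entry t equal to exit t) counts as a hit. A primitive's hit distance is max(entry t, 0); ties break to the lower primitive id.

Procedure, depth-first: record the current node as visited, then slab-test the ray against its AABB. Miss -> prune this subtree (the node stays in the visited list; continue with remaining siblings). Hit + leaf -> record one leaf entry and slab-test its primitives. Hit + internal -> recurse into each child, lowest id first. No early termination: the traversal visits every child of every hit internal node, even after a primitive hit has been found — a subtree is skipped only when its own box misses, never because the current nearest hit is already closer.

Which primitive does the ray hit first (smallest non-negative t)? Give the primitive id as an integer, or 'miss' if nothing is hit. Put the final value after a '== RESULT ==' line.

Walk:
N0 x:[-2,38] y:[-16,9/2] z:[-7/3,10] -> hit [-2,9/2], descend [7, 11]
  N7 x:[3,38] y:[-16,-2] z:[-7/3,10] -> miss, prune
  N11 x:[-2,35] y:[-7/2,9/2] z:[-7/3,29/3] -> hit [-2,9/2], descend [1, 5]
    N1 x:[-2,7] y:[-7/2,9/2] z:[-5/3,29/3] -> hit [-5/3,9/2], descend [12, 13]
      N12 x:[-1,6] y:[-1,9/2] z:[10/3,29/3] -> hit [10/3,9/2] leaf, test {P4(miss), P14(miss)}
      N13 x:[-2,7] y:[-7/2,1] z:[-5/3,3] -> hit [-5/3,1] leaf, test {P7@t=0, P12(miss)}
    N5 x:[26,35] y:[0,5/2] z:[-7/3,5/3] -> miss, prune

Visited [0, 7, 11, 1, 12, 13, 5]. Tests: 7 box, 2 leaf. Nearest: P7.

== RESULT ==
7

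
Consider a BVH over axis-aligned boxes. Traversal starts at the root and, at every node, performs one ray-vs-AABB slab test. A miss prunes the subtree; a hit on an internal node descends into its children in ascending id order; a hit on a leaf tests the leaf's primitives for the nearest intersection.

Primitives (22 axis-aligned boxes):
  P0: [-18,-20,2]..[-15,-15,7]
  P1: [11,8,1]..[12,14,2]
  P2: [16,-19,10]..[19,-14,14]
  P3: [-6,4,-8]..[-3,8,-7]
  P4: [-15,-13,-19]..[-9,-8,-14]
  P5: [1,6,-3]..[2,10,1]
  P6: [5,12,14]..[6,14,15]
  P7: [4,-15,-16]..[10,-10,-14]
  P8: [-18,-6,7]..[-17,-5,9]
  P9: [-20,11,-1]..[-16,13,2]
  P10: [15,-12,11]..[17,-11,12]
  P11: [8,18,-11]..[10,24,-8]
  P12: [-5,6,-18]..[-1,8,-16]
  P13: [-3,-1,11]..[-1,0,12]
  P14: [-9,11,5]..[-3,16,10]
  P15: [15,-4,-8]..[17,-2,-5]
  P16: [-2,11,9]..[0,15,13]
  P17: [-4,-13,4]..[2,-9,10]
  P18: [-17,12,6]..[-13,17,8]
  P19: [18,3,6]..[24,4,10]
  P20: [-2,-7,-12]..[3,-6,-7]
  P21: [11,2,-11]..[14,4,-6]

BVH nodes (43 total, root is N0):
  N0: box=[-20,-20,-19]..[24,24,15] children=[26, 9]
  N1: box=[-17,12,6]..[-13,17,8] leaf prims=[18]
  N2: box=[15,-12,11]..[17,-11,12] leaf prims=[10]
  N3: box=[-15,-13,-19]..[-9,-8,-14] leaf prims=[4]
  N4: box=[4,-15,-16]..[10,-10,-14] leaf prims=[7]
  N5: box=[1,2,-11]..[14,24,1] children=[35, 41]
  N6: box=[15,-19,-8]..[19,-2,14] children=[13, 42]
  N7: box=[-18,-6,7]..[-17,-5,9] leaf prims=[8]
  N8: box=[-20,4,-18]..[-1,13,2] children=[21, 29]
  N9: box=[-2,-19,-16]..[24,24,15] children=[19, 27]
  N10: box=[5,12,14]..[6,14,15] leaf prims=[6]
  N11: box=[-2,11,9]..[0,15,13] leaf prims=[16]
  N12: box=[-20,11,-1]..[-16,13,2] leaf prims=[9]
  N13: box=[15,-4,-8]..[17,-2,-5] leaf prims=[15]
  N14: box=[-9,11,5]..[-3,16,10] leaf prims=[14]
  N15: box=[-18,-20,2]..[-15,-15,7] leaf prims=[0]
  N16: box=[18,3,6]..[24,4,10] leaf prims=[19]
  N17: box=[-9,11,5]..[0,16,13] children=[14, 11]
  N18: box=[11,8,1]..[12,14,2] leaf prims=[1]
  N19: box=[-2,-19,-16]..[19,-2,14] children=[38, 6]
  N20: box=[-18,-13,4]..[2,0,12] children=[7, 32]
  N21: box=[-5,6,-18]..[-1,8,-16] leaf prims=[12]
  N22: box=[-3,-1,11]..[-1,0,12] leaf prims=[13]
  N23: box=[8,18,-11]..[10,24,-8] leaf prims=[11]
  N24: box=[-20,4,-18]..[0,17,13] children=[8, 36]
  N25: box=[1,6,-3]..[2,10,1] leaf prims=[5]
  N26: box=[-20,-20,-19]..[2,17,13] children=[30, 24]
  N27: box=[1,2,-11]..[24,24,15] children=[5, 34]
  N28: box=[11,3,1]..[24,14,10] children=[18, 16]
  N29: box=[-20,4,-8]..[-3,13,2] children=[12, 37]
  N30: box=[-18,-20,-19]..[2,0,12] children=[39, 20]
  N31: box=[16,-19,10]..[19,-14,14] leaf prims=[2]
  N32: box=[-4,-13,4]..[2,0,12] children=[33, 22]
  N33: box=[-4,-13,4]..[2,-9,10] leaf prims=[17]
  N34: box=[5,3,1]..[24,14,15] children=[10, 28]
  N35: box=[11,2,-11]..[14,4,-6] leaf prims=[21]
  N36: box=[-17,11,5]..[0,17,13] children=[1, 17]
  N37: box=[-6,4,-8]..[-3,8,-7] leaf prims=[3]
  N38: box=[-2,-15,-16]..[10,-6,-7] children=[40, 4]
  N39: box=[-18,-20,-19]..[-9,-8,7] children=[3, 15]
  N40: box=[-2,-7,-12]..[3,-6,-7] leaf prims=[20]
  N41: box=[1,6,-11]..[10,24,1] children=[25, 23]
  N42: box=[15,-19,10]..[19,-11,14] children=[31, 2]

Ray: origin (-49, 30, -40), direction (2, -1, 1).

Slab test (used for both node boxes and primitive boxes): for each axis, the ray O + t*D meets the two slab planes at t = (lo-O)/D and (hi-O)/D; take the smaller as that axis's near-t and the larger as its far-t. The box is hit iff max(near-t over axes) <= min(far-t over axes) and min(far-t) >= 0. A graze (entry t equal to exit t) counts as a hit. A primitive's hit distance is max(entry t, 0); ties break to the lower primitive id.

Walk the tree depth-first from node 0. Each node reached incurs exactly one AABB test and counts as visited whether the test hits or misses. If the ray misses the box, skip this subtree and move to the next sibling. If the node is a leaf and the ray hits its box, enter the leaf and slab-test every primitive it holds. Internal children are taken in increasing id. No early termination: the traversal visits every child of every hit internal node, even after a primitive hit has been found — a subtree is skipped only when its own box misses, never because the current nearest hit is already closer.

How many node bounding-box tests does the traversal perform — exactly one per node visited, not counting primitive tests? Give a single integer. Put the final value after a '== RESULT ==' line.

Walk:
N0 x:[29/2,73/2] y:[6,50] z:[21,55] -> hit [21,73/2], descend [9, 26]
  N9 x:[47/2,73/2] y:[6,49] z:[24,55] -> hit [24,73/2], descend [19, 27]
    N19 x:[47/2,34] y:[32,49] z:[24,54] -> hit [32,34], descend [6, 38]
      N6 x:[32,34] y:[32,49] z:[32,54] -> hit [32,34], descend [13, 42]
        N13 x:[32,33] y:[32,34] z:[32,35] -> hit [32,33] leaf, test {P15@t=32}
        N42 x:[32,34] y:[41,49] z:[50,54] -> miss, prune
      N38 x:[47/2,59/2] y:[36,45] z:[24,33] -> miss, prune
    N27 x:[25,73/2] y:[6,28] z:[29,55] -> miss, prune
  N26 x:[29/2,51/2] y:[13,50] z:[21,53] -> hit [21,51/2], descend [24, 30]
    N24 x:[29/2,49/2] y:[13,26] z:[22,53] -> hit [22,49/2], descend [8, 36]
      N8 x:[29/2,24] y:[17,26] z:[22,42] -> hit [22,24], descend [21, 29]
        N21 x:[22,24] y:[22,24] z:[22,24] -> hit [22,24] leaf, test {P12@t=22}
        N29 x:[29/2,23] y:[17,26] z:[32,42] -> miss, prune
      N36 x:[16,49/2] y:[13,19] z:[45,53] -> miss, prune
    N30 x:[31/2,51/2] y:[30,50] z:[21,52] -> miss, prune

15 AABB tests over nodes [0, 9, 19, 6, 13, 42, 38, 27, 26, 24, 8, 21, 29, 36, 30]; 2 leaves entered; closest P12.

== RESULT ==
15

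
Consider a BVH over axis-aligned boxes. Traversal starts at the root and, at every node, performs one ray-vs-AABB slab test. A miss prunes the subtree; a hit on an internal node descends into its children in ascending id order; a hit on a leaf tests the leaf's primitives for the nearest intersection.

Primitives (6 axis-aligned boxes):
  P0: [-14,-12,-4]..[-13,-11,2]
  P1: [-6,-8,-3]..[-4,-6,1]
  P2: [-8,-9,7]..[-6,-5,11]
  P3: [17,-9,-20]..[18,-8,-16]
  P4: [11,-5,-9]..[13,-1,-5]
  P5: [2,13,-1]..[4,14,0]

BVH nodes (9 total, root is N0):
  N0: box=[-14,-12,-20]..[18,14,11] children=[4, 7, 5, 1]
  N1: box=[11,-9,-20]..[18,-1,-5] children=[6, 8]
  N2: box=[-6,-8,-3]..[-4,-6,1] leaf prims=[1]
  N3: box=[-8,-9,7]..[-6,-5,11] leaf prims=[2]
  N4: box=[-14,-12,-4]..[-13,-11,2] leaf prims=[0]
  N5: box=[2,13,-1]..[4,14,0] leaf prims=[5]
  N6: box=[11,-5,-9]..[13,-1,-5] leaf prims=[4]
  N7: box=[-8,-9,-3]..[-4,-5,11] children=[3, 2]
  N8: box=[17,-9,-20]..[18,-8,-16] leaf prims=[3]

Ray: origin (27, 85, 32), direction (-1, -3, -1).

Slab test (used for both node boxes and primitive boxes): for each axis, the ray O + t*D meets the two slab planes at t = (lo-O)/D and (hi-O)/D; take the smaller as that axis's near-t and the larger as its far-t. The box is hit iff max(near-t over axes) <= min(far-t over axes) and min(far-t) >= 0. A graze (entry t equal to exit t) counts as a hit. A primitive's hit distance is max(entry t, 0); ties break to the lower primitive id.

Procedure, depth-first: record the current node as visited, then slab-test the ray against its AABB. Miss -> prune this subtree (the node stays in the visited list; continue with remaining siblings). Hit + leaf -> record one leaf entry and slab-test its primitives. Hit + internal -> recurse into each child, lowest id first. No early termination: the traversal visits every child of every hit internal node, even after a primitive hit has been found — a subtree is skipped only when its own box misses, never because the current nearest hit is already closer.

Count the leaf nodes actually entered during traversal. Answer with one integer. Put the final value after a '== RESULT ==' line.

Walk:
N0 x:[9,41] y:[71/3,97/3] z:[21,52] -> hit [71/3,97/3], descend [1, 4, 5, 7]
  N1 x:[9,16] y:[86/3,94/3] z:[37,52] -> miss, prune
  N4 x:[40,41] y:[32,97/3] z:[30,36] -> miss, prune
  N5 x:[23,25] y:[71/3,24] z:[32,33] -> miss, prune
  N7 x:[31,35] y:[30,94/3] z:[21,35] -> hit [31,94/3], descend [2, 3]
    N2 x:[31,33] y:[91/3,31] z:[31,35] -> hit [31,31] leaf, test {P1@t=31}
    N3 x:[33,35] y:[30,94/3] z:[21,25] -> miss, prune

7 AABB tests over nodes [0, 1, 4, 5, 7, 2, 3]; 1 leaf entered; closest P1.

== RESULT ==
1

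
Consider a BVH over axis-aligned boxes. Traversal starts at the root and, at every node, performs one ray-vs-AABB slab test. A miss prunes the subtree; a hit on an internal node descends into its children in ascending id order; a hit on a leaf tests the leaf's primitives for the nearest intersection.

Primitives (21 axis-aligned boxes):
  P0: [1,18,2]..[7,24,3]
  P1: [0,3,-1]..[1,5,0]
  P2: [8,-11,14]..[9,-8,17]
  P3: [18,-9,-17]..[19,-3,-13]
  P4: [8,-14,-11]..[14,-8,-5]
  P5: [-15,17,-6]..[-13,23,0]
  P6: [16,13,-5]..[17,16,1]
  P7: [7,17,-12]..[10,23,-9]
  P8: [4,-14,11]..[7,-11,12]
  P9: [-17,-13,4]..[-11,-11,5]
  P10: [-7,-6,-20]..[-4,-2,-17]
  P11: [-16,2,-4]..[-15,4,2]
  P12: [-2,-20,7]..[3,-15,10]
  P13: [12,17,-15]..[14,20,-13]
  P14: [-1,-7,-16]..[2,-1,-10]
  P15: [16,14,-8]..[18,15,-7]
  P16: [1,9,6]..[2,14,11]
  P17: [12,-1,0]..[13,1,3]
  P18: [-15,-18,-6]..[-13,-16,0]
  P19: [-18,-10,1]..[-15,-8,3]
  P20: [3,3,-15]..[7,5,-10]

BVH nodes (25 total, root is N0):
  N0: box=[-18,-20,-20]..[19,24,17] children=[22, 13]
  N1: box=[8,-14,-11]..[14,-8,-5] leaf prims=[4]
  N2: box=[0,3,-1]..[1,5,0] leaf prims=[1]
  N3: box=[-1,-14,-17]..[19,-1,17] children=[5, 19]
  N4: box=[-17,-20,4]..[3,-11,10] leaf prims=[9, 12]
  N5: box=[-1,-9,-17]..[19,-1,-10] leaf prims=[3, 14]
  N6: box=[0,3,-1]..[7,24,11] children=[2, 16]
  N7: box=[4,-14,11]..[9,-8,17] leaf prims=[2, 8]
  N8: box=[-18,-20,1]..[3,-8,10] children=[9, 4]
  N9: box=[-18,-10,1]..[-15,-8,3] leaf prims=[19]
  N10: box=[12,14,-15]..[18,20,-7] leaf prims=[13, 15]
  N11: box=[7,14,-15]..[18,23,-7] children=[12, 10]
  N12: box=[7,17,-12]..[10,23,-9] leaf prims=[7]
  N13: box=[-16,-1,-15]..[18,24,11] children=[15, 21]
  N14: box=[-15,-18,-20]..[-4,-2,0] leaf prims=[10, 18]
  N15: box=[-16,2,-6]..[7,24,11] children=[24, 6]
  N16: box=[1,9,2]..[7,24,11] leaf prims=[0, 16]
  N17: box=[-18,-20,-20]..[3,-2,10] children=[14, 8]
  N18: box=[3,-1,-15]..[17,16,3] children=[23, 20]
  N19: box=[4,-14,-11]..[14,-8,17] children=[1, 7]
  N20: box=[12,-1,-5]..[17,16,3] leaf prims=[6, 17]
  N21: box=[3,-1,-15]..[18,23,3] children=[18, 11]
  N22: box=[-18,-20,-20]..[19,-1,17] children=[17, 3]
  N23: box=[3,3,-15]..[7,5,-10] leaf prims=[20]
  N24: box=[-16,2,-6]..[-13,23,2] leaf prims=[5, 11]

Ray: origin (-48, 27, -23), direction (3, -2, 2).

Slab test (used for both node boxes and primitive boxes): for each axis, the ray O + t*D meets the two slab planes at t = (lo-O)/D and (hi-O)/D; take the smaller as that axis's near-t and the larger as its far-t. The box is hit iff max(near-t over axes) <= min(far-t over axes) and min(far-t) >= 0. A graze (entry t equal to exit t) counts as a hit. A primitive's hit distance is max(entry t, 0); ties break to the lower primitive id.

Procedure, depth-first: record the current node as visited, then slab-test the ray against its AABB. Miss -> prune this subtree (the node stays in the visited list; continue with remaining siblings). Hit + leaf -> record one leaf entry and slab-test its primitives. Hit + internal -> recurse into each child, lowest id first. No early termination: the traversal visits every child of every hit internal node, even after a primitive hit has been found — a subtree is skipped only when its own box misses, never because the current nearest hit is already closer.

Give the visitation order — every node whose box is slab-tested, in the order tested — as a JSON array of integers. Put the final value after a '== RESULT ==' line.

Trace the traversal:
N0 x:[10,67/3] y:[3/2,47/2] z:[3/2,20] -> hit [10,20], descend [13, 22]
  N13 x:[32/3,22] y:[3/2,14] z:[4,17] -> hit [32/3,14], descend [15, 21]
    N15 x:[32/3,55/3] y:[3/2,25/2] z:[17/2,17] -> hit [32/3,25/2], descend [6, 24]
      N6 x:[16,55/3] y:[3/2,12] z:[11,17] -> miss, prune
      N24 x:[32/3,35/3] y:[2,25/2] z:[17/2,25/2] -> hit [32/3,35/3] leaf, test {P5(miss), P11(miss)}
    N21 x:[17,22] y:[2,14] z:[4,13] -> miss, prune
  N22 x:[10,67/3] y:[14,47/2] z:[3/2,20] -> hit [14,20], descend [3, 17]
    N3 x:[47/3,67/3] y:[14,41/2] z:[3,20] -> hit [47/3,20], descend [5, 19]
      N5 x:[47/3,67/3] y:[14,18] z:[3,13/2] -> miss, prune
      N19 x:[52/3,62/3] y:[35/2,41/2] z:[6,20] -> hit [35/2,20], descend [1, 7]
        N1 x:[56/3,62/3] y:[35/2,41/2] z:[6,9] -> miss, prune
        N7 x:[52/3,19] y:[35/2,41/2] z:[17,20] -> hit [35/2,19] leaf, test {P2@t=56/3, P8(miss)}
    N17 x:[10,17] y:[29/2,47/2] z:[3/2,33/2] -> hit [29/2,33/2], descend [8, 14]
      N8 x:[10,17] y:[35/2,47/2] z:[12,33/2] -> miss, prune
      N14 x:[11,44/3] y:[29/2,45/2] z:[3/2,23/2] -> miss, prune

Summary -> nodes [0, 13, 15, 6, 24, 21, 22, 3, 5, 19, 1, 7, 17, 8, 14]; box-tests=15; leaf-entries=2; first=P2

== RESULT ==
[0, 13, 15, 6, 24, 21, 22, 3, 5, 19, 1, 7, 17, 8, 14]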